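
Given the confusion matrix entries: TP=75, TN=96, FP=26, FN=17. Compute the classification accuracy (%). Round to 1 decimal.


Accuracy = (TP + TN) / (TP + TN + FP + FN) * 100
= (75 + 96) / (75 + 96 + 26 + 17)
= 171 / 214
= 0.7991
= 79.9%

79.9


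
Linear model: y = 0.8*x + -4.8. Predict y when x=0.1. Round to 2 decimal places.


y = 0.8 * 0.1 + (-4.8)
= 0.08 + (-4.8)
= -4.72

-4.72


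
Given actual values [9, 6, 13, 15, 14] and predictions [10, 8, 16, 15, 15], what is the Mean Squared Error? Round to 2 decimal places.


Differences: [-1, -2, -3, 0, -1]
Squared errors: [1, 4, 9, 0, 1]
Sum of squared errors = 15
MSE = 15 / 5 = 3.00

3.00


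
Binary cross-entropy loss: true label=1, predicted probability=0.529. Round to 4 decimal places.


For y=1: Loss = -log(p)
= -log(0.529)
= -(-0.6368)
= 0.6368

0.6368


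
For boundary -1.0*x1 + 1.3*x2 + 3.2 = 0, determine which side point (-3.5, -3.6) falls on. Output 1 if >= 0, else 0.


Compute -1.0 * -3.5 + 1.3 * -3.6 + 3.2
= 3.5 + -4.68 + 3.2
= 2.02
Since 2.02 >= 0, the point is on the positive side.

1


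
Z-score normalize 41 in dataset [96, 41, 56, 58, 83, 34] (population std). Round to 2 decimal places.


Mean = (96 + 41 + 56 + 58 + 83 + 34) / 6 = 61.3333
Variance = sum((x_i - mean)^2) / n = 478.5556
Std = sqrt(478.5556) = 21.8759
Z = (x - mean) / std
= (41 - 61.3333) / 21.8759
= -20.3333 / 21.8759
= -0.93

-0.93


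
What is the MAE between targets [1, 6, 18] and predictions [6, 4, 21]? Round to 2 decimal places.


Absolute errors: [5, 2, 3]
Sum of absolute errors = 10
MAE = 10 / 3 = 3.33

3.33


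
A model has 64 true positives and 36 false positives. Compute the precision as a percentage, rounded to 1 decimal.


Precision = TP / (TP + FP) * 100
= 64 / (64 + 36)
= 64 / 100
= 0.64
= 64.0%

64.0


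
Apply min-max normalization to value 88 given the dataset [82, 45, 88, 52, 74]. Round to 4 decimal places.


Min = 45, Max = 88
Range = 88 - 45 = 43
Scaled = (x - min) / (max - min)
= (88 - 45) / 43
= 43 / 43
= 1.0000

1.0000


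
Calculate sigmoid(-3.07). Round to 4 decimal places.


sigmoid(z) = 1 / (1 + exp(-z))
exp(-(-3.07)) = exp(3.07) = 21.5419
1 + 21.5419 = 22.5419
1 / 22.5419 = 0.0444

0.0444


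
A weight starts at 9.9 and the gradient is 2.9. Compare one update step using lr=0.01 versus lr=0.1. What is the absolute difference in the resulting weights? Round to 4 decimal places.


With lr=0.01: w_new = 9.9 - 0.01 * 2.9 = 9.871
With lr=0.1: w_new = 9.9 - 0.1 * 2.9 = 9.61
Absolute difference = |9.871 - 9.61|
= 0.2610

0.2610


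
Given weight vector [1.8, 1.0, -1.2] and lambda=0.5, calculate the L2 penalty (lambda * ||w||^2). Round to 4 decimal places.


Squaring each weight:
1.8^2 = 3.24
1.0^2 = 1.0
(-1.2)^2 = 1.44
Sum of squares = 5.68
Penalty = 0.5 * 5.68 = 2.8400

2.8400


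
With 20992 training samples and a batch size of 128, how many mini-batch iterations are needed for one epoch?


Iterations per epoch = dataset_size / batch_size
= 20992 / 128
= 164

164


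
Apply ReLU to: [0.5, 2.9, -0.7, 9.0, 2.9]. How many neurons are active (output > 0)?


ReLU(x) = max(0, x) for each element:
ReLU(0.5) = 0.5
ReLU(2.9) = 2.9
ReLU(-0.7) = 0
ReLU(9.0) = 9.0
ReLU(2.9) = 2.9
Active neurons (>0): 4

4


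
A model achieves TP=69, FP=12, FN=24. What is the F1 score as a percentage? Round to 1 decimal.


Precision = TP / (TP + FP) = 69 / 81 = 0.8519
Recall = TP / (TP + FN) = 69 / 93 = 0.7419
F1 = 2 * P * R / (P + R)
= 2 * 0.8519 * 0.7419 / (0.8519 + 0.7419)
= 1.264 / 1.5938
= 0.7931
As percentage: 79.3%

79.3


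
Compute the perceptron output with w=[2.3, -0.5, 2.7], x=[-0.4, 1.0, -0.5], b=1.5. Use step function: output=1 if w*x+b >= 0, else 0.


z = w . x + b
= 2.3*-0.4 + -0.5*1.0 + 2.7*-0.5 + 1.5
= -0.92 + -0.5 + -1.35 + 1.5
= -2.77 + 1.5
= -1.27
Since z = -1.27 < 0, output = 0

0


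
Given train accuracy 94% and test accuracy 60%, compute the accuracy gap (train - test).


Gap = train_accuracy - test_accuracy
= 94 - 60
= 34%
This large gap strongly indicates overfitting.

34


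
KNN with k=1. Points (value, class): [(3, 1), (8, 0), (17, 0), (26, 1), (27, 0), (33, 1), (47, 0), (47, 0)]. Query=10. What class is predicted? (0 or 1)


Distances from query 10:
Point 8 (class 0): distance = 2
K=1 nearest neighbors: classes = [0]
Votes for class 1: 0 / 1
Majority vote => class 0

0


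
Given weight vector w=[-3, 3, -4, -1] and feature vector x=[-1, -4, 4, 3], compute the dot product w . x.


Element-wise products:
-3 * -1 = 3
3 * -4 = -12
-4 * 4 = -16
-1 * 3 = -3
Sum = 3 + -12 + -16 + -3
= -28

-28


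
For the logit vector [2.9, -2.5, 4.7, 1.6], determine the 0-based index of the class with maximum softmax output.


Softmax is a monotonic transformation, so it preserves the argmax.
We need to find the index of the maximum logit.
Index 0: 2.9
Index 1: -2.5
Index 2: 4.7
Index 3: 1.6
Maximum logit = 4.7 at index 2

2


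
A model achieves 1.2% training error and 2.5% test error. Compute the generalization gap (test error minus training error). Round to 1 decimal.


Generalization gap = test_error - train_error
= 2.5 - 1.2
= 1.3%
A small gap suggests good generalization.

1.3


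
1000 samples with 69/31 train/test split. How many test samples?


Train samples = 1000 * 69% = 690
Test samples = 1000 - 690
= 310

310


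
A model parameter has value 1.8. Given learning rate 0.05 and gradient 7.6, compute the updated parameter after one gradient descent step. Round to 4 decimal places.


w_new = w_old - lr * gradient
= 1.8 - 0.05 * 7.6
= 1.8 - (0.38)
= 1.4200

1.4200


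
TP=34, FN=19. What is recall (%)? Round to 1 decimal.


Recall = TP / (TP + FN) * 100
= 34 / (34 + 19)
= 34 / 53
= 0.6415
= 64.2%

64.2


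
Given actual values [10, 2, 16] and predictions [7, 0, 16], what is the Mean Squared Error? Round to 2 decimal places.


Differences: [3, 2, 0]
Squared errors: [9, 4, 0]
Sum of squared errors = 13
MSE = 13 / 3 = 4.33

4.33


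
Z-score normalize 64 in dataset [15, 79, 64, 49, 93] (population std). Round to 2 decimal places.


Mean = (15 + 79 + 64 + 49 + 93) / 5 = 60.0
Variance = sum((x_i - mean)^2) / n = 722.4
Std = sqrt(722.4) = 26.8775
Z = (x - mean) / std
= (64 - 60.0) / 26.8775
= 4.0 / 26.8775
= 0.15

0.15


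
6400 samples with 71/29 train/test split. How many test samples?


Train samples = 6400 * 71% = 4544
Test samples = 6400 - 4544
= 1856

1856


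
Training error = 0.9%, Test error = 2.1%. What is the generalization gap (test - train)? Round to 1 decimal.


Generalization gap = test_error - train_error
= 2.1 - 0.9
= 1.2%
A small gap suggests good generalization.

1.2


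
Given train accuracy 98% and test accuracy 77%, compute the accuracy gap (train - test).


Gap = train_accuracy - test_accuracy
= 98 - 77
= 21%
This large gap strongly indicates overfitting.

21


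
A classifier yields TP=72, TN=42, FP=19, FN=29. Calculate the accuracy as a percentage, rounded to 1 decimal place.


Accuracy = (TP + TN) / (TP + TN + FP + FN) * 100
= (72 + 42) / (72 + 42 + 19 + 29)
= 114 / 162
= 0.7037
= 70.4%

70.4


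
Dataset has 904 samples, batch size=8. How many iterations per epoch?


Iterations per epoch = dataset_size / batch_size
= 904 / 8
= 113

113


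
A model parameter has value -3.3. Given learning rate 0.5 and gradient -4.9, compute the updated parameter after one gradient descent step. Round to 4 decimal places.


w_new = w_old - lr * gradient
= -3.3 - 0.5 * -4.9
= -3.3 - (-2.45)
= -0.8500

-0.8500


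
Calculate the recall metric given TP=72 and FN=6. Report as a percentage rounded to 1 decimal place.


Recall = TP / (TP + FN) * 100
= 72 / (72 + 6)
= 72 / 78
= 0.9231
= 92.3%

92.3


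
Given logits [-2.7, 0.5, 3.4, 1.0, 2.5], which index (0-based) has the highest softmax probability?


Softmax is a monotonic transformation, so it preserves the argmax.
We need to find the index of the maximum logit.
Index 0: -2.7
Index 1: 0.5
Index 2: 3.4
Index 3: 1.0
Index 4: 2.5
Maximum logit = 3.4 at index 2

2


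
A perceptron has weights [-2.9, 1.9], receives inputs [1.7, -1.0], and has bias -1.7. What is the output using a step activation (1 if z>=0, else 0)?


z = w . x + b
= -2.9*1.7 + 1.9*-1.0 + -1.7
= -4.93 + -1.9 + -1.7
= -6.83 + -1.7
= -8.53
Since z = -8.53 < 0, output = 0

0


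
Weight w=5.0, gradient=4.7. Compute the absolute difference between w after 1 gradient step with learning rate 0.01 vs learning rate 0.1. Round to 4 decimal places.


With lr=0.01: w_new = 5.0 - 0.01 * 4.7 = 4.953
With lr=0.1: w_new = 5.0 - 0.1 * 4.7 = 4.53
Absolute difference = |4.953 - 4.53|
= 0.4230

0.4230


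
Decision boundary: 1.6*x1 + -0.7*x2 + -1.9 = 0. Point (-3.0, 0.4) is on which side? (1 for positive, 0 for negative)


Compute 1.6 * -3.0 + -0.7 * 0.4 + -1.9
= -4.8 + -0.28 + -1.9
= -6.98
Since -6.98 < 0, the point is on the negative side.

0


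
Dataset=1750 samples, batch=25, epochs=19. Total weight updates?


Iterations per epoch = 1750 / 25 = 70
Total updates = iterations_per_epoch * epochs
= 70 * 19
= 1330

1330


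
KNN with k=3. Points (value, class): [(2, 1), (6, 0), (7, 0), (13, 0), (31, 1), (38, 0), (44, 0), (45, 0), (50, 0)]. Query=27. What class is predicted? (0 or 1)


Distances from query 27:
Point 31 (class 1): distance = 4
Point 38 (class 0): distance = 11
Point 13 (class 0): distance = 14
K=3 nearest neighbors: classes = [1, 0, 0]
Votes for class 1: 1 / 3
Majority vote => class 0

0


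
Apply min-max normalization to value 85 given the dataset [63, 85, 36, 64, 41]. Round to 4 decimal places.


Min = 36, Max = 85
Range = 85 - 36 = 49
Scaled = (x - min) / (max - min)
= (85 - 36) / 49
= 49 / 49
= 1.0000

1.0000


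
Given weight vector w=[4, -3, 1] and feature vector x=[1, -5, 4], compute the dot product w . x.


Element-wise products:
4 * 1 = 4
-3 * -5 = 15
1 * 4 = 4
Sum = 4 + 15 + 4
= 23

23


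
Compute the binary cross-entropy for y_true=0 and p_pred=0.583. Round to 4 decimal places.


For y=0: Loss = -log(1-p)
= -log(1 - 0.583)
= -log(0.417)
= -(-0.8747)
= 0.8747

0.8747


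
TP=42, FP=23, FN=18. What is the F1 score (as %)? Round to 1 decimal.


Precision = TP / (TP + FP) = 42 / 65 = 0.6462
Recall = TP / (TP + FN) = 42 / 60 = 0.7
F1 = 2 * P * R / (P + R)
= 2 * 0.6462 * 0.7 / (0.6462 + 0.7)
= 0.9046 / 1.3462
= 0.672
As percentage: 67.2%

67.2


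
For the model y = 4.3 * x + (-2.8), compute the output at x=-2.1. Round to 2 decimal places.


y = 4.3 * -2.1 + (-2.8)
= -9.03 + (-2.8)
= -11.83

-11.83


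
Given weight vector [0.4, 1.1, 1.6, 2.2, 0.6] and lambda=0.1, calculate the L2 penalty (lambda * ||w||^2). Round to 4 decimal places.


Squaring each weight:
0.4^2 = 0.16
1.1^2 = 1.21
1.6^2 = 2.56
2.2^2 = 4.84
0.6^2 = 0.36
Sum of squares = 9.13
Penalty = 0.1 * 9.13 = 0.9130

0.9130


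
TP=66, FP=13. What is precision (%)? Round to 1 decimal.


Precision = TP / (TP + FP) * 100
= 66 / (66 + 13)
= 66 / 79
= 0.8354
= 83.5%

83.5


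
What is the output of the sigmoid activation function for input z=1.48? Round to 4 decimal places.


sigmoid(z) = 1 / (1 + exp(-z))
exp(-(1.48)) = exp(-1.48) = 0.2276
1 + 0.2276 = 1.2276
1 / 1.2276 = 0.8146

0.8146


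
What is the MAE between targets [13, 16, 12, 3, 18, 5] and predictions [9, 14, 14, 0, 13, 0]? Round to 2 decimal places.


Absolute errors: [4, 2, 2, 3, 5, 5]
Sum of absolute errors = 21
MAE = 21 / 6 = 3.50

3.50


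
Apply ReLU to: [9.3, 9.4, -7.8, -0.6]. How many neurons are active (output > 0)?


ReLU(x) = max(0, x) for each element:
ReLU(9.3) = 9.3
ReLU(9.4) = 9.4
ReLU(-7.8) = 0
ReLU(-0.6) = 0
Active neurons (>0): 2

2


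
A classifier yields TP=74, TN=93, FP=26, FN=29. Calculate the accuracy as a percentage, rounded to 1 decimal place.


Accuracy = (TP + TN) / (TP + TN + FP + FN) * 100
= (74 + 93) / (74 + 93 + 26 + 29)
= 167 / 222
= 0.7523
= 75.2%

75.2


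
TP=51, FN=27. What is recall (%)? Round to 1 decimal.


Recall = TP / (TP + FN) * 100
= 51 / (51 + 27)
= 51 / 78
= 0.6538
= 65.4%

65.4


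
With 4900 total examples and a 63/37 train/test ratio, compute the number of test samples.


Train samples = 4900 * 63% = 3087
Test samples = 4900 - 3087
= 1813

1813


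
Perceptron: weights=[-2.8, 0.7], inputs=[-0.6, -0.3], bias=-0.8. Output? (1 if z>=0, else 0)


z = w . x + b
= -2.8*-0.6 + 0.7*-0.3 + -0.8
= 1.68 + -0.21 + -0.8
= 1.47 + -0.8
= 0.67
Since z = 0.67 >= 0, output = 1

1


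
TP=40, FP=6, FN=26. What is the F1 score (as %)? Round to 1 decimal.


Precision = TP / (TP + FP) = 40 / 46 = 0.8696
Recall = TP / (TP + FN) = 40 / 66 = 0.6061
F1 = 2 * P * R / (P + R)
= 2 * 0.8696 * 0.6061 / (0.8696 + 0.6061)
= 1.054 / 1.4756
= 0.7143
As percentage: 71.4%

71.4


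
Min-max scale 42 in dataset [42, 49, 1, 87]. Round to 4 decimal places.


Min = 1, Max = 87
Range = 87 - 1 = 86
Scaled = (x - min) / (max - min)
= (42 - 1) / 86
= 41 / 86
= 0.4767

0.4767


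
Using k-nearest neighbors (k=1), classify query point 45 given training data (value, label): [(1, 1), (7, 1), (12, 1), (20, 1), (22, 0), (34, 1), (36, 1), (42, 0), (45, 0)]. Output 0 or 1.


Distances from query 45:
Point 45 (class 0): distance = 0
K=1 nearest neighbors: classes = [0]
Votes for class 1: 0 / 1
Majority vote => class 0

0


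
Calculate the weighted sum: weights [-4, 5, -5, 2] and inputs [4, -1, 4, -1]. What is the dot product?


Element-wise products:
-4 * 4 = -16
5 * -1 = -5
-5 * 4 = -20
2 * -1 = -2
Sum = -16 + -5 + -20 + -2
= -43

-43


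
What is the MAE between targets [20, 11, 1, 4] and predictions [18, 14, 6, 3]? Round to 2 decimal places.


Absolute errors: [2, 3, 5, 1]
Sum of absolute errors = 11
MAE = 11 / 4 = 2.75

2.75


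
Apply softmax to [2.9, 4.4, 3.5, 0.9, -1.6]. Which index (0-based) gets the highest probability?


Softmax is a monotonic transformation, so it preserves the argmax.
We need to find the index of the maximum logit.
Index 0: 2.9
Index 1: 4.4
Index 2: 3.5
Index 3: 0.9
Index 4: -1.6
Maximum logit = 4.4 at index 1

1


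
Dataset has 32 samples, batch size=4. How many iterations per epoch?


Iterations per epoch = dataset_size / batch_size
= 32 / 4
= 8

8


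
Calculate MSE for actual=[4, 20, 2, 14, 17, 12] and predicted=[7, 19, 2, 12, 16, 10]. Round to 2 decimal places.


Differences: [-3, 1, 0, 2, 1, 2]
Squared errors: [9, 1, 0, 4, 1, 4]
Sum of squared errors = 19
MSE = 19 / 6 = 3.17

3.17


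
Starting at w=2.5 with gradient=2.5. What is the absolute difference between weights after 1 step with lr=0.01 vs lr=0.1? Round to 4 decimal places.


With lr=0.01: w_new = 2.5 - 0.01 * 2.5 = 2.475
With lr=0.1: w_new = 2.5 - 0.1 * 2.5 = 2.25
Absolute difference = |2.475 - 2.25|
= 0.2250

0.2250


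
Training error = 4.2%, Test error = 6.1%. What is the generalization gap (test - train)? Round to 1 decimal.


Generalization gap = test_error - train_error
= 6.1 - 4.2
= 1.9%
A small gap suggests good generalization.

1.9


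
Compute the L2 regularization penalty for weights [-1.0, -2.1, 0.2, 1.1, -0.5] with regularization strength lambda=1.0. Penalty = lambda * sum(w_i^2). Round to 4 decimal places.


Squaring each weight:
(-1.0)^2 = 1.0
(-2.1)^2 = 4.41
0.2^2 = 0.04
1.1^2 = 1.21
(-0.5)^2 = 0.25
Sum of squares = 6.91
Penalty = 1.0 * 6.91 = 6.9100

6.9100


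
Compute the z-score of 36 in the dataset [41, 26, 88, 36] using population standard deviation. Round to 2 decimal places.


Mean = (41 + 26 + 88 + 36) / 4 = 47.75
Variance = sum((x_i - mean)^2) / n = 569.1875
Std = sqrt(569.1875) = 23.8577
Z = (x - mean) / std
= (36 - 47.75) / 23.8577
= -11.75 / 23.8577
= -0.49

-0.49


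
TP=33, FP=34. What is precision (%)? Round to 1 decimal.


Precision = TP / (TP + FP) * 100
= 33 / (33 + 34)
= 33 / 67
= 0.4925
= 49.3%

49.3


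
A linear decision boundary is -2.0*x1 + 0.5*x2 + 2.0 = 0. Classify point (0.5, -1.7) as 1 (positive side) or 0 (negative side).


Compute -2.0 * 0.5 + 0.5 * -1.7 + 2.0
= -1.0 + -0.85 + 2.0
= 0.15
Since 0.15 >= 0, the point is on the positive side.

1


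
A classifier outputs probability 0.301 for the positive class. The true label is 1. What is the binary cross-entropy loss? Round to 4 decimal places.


For y=1: Loss = -log(p)
= -log(0.301)
= -(-1.2006)
= 1.2006

1.2006


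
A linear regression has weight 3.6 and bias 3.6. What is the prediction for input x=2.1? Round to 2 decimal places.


y = 3.6 * 2.1 + (3.6)
= 7.56 + (3.6)
= 11.16

11.16


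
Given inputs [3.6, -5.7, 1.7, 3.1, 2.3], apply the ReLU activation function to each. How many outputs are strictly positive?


ReLU(x) = max(0, x) for each element:
ReLU(3.6) = 3.6
ReLU(-5.7) = 0
ReLU(1.7) = 1.7
ReLU(3.1) = 3.1
ReLU(2.3) = 2.3
Active neurons (>0): 4

4


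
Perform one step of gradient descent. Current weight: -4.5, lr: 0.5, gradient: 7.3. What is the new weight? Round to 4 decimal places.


w_new = w_old - lr * gradient
= -4.5 - 0.5 * 7.3
= -4.5 - (3.65)
= -8.1500

-8.1500


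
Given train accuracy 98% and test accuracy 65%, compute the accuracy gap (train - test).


Gap = train_accuracy - test_accuracy
= 98 - 65
= 33%
This large gap strongly indicates overfitting.

33


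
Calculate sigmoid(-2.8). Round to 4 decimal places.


sigmoid(z) = 1 / (1 + exp(-z))
exp(-(-2.8)) = exp(2.8) = 16.4446
1 + 16.4446 = 17.4446
1 / 17.4446 = 0.0573

0.0573


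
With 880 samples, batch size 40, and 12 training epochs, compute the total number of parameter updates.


Iterations per epoch = 880 / 40 = 22
Total updates = iterations_per_epoch * epochs
= 22 * 12
= 264

264


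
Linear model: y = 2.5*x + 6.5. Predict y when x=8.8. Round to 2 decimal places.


y = 2.5 * 8.8 + (6.5)
= 22.0 + (6.5)
= 28.50

28.50


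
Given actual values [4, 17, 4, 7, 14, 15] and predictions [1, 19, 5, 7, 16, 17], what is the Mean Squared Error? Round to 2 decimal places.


Differences: [3, -2, -1, 0, -2, -2]
Squared errors: [9, 4, 1, 0, 4, 4]
Sum of squared errors = 22
MSE = 22 / 6 = 3.67

3.67


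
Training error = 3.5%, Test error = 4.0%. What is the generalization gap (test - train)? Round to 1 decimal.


Generalization gap = test_error - train_error
= 4.0 - 3.5
= 0.5%
A small gap suggests good generalization.

0.5


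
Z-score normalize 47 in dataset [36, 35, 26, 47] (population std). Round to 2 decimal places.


Mean = (36 + 35 + 26 + 47) / 4 = 36.0
Variance = sum((x_i - mean)^2) / n = 55.5
Std = sqrt(55.5) = 7.4498
Z = (x - mean) / std
= (47 - 36.0) / 7.4498
= 11.0 / 7.4498
= 1.48

1.48


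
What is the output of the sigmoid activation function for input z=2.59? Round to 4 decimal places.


sigmoid(z) = 1 / (1 + exp(-z))
exp(-(2.59)) = exp(-2.59) = 0.075
1 + 0.075 = 1.075
1 / 1.075 = 0.9302

0.9302


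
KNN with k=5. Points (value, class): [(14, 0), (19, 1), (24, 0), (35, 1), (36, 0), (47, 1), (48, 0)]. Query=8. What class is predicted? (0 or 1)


Distances from query 8:
Point 14 (class 0): distance = 6
Point 19 (class 1): distance = 11
Point 24 (class 0): distance = 16
Point 35 (class 1): distance = 27
Point 36 (class 0): distance = 28
K=5 nearest neighbors: classes = [0, 1, 0, 1, 0]
Votes for class 1: 2 / 5
Majority vote => class 0

0


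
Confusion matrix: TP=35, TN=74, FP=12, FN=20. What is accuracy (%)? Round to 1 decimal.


Accuracy = (TP + TN) / (TP + TN + FP + FN) * 100
= (35 + 74) / (35 + 74 + 12 + 20)
= 109 / 141
= 0.773
= 77.3%

77.3


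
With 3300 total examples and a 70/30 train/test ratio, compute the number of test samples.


Train samples = 3300 * 70% = 2310
Test samples = 3300 - 2310
= 990

990


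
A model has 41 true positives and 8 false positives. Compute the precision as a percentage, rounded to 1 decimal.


Precision = TP / (TP + FP) * 100
= 41 / (41 + 8)
= 41 / 49
= 0.8367
= 83.7%

83.7


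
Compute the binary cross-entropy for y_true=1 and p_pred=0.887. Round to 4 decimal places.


For y=1: Loss = -log(p)
= -log(0.887)
= -(-0.1199)
= 0.1199

0.1199


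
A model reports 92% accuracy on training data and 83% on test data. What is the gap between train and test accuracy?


Gap = train_accuracy - test_accuracy
= 92 - 83
= 9%
This moderate gap may indicate mild overfitting.

9


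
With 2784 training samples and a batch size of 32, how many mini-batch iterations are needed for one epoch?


Iterations per epoch = dataset_size / batch_size
= 2784 / 32
= 87

87


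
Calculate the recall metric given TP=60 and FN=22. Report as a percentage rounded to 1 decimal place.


Recall = TP / (TP + FN) * 100
= 60 / (60 + 22)
= 60 / 82
= 0.7317
= 73.2%

73.2


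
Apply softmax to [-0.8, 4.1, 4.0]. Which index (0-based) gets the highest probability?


Softmax is a monotonic transformation, so it preserves the argmax.
We need to find the index of the maximum logit.
Index 0: -0.8
Index 1: 4.1
Index 2: 4.0
Maximum logit = 4.1 at index 1

1


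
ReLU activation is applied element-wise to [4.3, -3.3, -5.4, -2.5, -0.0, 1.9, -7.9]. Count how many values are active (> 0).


ReLU(x) = max(0, x) for each element:
ReLU(4.3) = 4.3
ReLU(-3.3) = 0
ReLU(-5.4) = 0
ReLU(-2.5) = 0
ReLU(-0.0) = 0
ReLU(1.9) = 1.9
ReLU(-7.9) = 0
Active neurons (>0): 2

2


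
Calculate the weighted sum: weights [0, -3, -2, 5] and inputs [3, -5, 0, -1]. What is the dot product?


Element-wise products:
0 * 3 = 0
-3 * -5 = 15
-2 * 0 = 0
5 * -1 = -5
Sum = 0 + 15 + 0 + -5
= 10

10


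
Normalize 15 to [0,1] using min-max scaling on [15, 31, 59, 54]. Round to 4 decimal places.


Min = 15, Max = 59
Range = 59 - 15 = 44
Scaled = (x - min) / (max - min)
= (15 - 15) / 44
= 0 / 44
= 0.0000

0.0000


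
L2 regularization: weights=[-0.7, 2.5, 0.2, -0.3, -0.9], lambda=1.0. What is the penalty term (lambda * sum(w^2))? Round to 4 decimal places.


Squaring each weight:
(-0.7)^2 = 0.49
2.5^2 = 6.25
0.2^2 = 0.04
(-0.3)^2 = 0.09
(-0.9)^2 = 0.81
Sum of squares = 7.68
Penalty = 1.0 * 7.68 = 7.6800

7.6800


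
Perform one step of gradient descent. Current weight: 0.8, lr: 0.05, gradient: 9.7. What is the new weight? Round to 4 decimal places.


w_new = w_old - lr * gradient
= 0.8 - 0.05 * 9.7
= 0.8 - (0.485)
= 0.3150

0.3150


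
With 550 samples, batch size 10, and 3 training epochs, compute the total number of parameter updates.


Iterations per epoch = 550 / 10 = 55
Total updates = iterations_per_epoch * epochs
= 55 * 3
= 165

165


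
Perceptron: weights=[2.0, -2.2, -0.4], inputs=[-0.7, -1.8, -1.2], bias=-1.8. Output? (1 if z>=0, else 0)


z = w . x + b
= 2.0*-0.7 + -2.2*-1.8 + -0.4*-1.2 + -1.8
= -1.4 + 3.96 + 0.48 + -1.8
= 3.04 + -1.8
= 1.24
Since z = 1.24 >= 0, output = 1

1


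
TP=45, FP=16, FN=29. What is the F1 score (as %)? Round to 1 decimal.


Precision = TP / (TP + FP) = 45 / 61 = 0.7377
Recall = TP / (TP + FN) = 45 / 74 = 0.6081
F1 = 2 * P * R / (P + R)
= 2 * 0.7377 * 0.6081 / (0.7377 + 0.6081)
= 0.8972 / 1.3458
= 0.6667
As percentage: 66.7%

66.7


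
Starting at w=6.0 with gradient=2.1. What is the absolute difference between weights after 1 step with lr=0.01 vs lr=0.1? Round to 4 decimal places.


With lr=0.01: w_new = 6.0 - 0.01 * 2.1 = 5.979
With lr=0.1: w_new = 6.0 - 0.1 * 2.1 = 5.79
Absolute difference = |5.979 - 5.79|
= 0.1890

0.1890


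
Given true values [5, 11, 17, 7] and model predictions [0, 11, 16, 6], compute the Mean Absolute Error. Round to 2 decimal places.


Absolute errors: [5, 0, 1, 1]
Sum of absolute errors = 7
MAE = 7 / 4 = 1.75

1.75


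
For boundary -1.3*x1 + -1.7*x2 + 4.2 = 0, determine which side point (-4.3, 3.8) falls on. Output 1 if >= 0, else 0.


Compute -1.3 * -4.3 + -1.7 * 3.8 + 4.2
= 5.59 + -6.46 + 4.2
= 3.33
Since 3.33 >= 0, the point is on the positive side.

1


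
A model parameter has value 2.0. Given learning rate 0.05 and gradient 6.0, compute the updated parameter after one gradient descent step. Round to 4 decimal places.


w_new = w_old - lr * gradient
= 2.0 - 0.05 * 6.0
= 2.0 - (0.3)
= 1.7000

1.7000


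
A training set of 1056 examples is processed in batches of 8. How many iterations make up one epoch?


Iterations per epoch = dataset_size / batch_size
= 1056 / 8
= 132

132


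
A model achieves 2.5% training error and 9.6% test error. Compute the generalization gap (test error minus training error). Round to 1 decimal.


Generalization gap = test_error - train_error
= 9.6 - 2.5
= 7.1%
A moderate gap.

7.1


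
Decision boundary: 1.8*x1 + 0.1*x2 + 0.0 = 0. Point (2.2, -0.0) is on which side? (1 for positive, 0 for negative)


Compute 1.8 * 2.2 + 0.1 * -0.0 + 0.0
= 3.96 + -0.0 + 0.0
= 3.96
Since 3.96 >= 0, the point is on the positive side.

1


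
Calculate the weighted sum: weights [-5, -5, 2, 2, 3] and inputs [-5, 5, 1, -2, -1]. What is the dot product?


Element-wise products:
-5 * -5 = 25
-5 * 5 = -25
2 * 1 = 2
2 * -2 = -4
3 * -1 = -3
Sum = 25 + -25 + 2 + -4 + -3
= -5

-5


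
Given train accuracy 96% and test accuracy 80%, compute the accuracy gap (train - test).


Gap = train_accuracy - test_accuracy
= 96 - 80
= 16%
This gap suggests the model is overfitting.

16


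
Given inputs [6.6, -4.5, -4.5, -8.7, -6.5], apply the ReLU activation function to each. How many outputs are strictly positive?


ReLU(x) = max(0, x) for each element:
ReLU(6.6) = 6.6
ReLU(-4.5) = 0
ReLU(-4.5) = 0
ReLU(-8.7) = 0
ReLU(-6.5) = 0
Active neurons (>0): 1

1


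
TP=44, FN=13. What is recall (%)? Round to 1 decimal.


Recall = TP / (TP + FN) * 100
= 44 / (44 + 13)
= 44 / 57
= 0.7719
= 77.2%

77.2


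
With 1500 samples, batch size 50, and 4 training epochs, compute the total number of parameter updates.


Iterations per epoch = 1500 / 50 = 30
Total updates = iterations_per_epoch * epochs
= 30 * 4
= 120

120


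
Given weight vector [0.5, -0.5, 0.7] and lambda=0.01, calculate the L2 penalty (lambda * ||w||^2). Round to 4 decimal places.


Squaring each weight:
0.5^2 = 0.25
(-0.5)^2 = 0.25
0.7^2 = 0.49
Sum of squares = 0.99
Penalty = 0.01 * 0.99 = 0.0099

0.0099


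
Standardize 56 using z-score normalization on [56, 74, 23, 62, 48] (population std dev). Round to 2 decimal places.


Mean = (56 + 74 + 23 + 62 + 48) / 5 = 52.6
Variance = sum((x_i - mean)^2) / n = 291.04
Std = sqrt(291.04) = 17.0599
Z = (x - mean) / std
= (56 - 52.6) / 17.0599
= 3.4 / 17.0599
= 0.20

0.20


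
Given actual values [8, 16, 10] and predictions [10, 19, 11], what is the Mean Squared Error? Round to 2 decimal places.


Differences: [-2, -3, -1]
Squared errors: [4, 9, 1]
Sum of squared errors = 14
MSE = 14 / 3 = 4.67

4.67


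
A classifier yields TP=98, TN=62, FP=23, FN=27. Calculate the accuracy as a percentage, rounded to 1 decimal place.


Accuracy = (TP + TN) / (TP + TN + FP + FN) * 100
= (98 + 62) / (98 + 62 + 23 + 27)
= 160 / 210
= 0.7619
= 76.2%

76.2


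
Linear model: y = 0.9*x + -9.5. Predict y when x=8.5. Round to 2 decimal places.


y = 0.9 * 8.5 + (-9.5)
= 7.65 + (-9.5)
= -1.85

-1.85


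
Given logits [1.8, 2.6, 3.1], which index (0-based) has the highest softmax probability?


Softmax is a monotonic transformation, so it preserves the argmax.
We need to find the index of the maximum logit.
Index 0: 1.8
Index 1: 2.6
Index 2: 3.1
Maximum logit = 3.1 at index 2

2


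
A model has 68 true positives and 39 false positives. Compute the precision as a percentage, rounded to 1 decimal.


Precision = TP / (TP + FP) * 100
= 68 / (68 + 39)
= 68 / 107
= 0.6355
= 63.6%

63.6


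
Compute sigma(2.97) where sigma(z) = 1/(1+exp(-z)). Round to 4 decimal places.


sigmoid(z) = 1 / (1 + exp(-z))
exp(-(2.97)) = exp(-2.97) = 0.0513
1 + 0.0513 = 1.0513
1 / 1.0513 = 0.9512

0.9512


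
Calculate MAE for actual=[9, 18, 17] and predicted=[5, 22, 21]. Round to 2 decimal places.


Absolute errors: [4, 4, 4]
Sum of absolute errors = 12
MAE = 12 / 3 = 4.00

4.00


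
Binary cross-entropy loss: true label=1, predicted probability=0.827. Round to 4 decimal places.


For y=1: Loss = -log(p)
= -log(0.827)
= -(-0.19)
= 0.1900

0.1900


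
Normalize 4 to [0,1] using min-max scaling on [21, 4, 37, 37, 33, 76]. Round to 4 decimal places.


Min = 4, Max = 76
Range = 76 - 4 = 72
Scaled = (x - min) / (max - min)
= (4 - 4) / 72
= 0 / 72
= 0.0000

0.0000


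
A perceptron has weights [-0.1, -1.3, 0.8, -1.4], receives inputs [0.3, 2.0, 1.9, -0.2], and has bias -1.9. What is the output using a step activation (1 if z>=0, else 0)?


z = w . x + b
= -0.1*0.3 + -1.3*2.0 + 0.8*1.9 + -1.4*-0.2 + -1.9
= -0.03 + -2.6 + 1.52 + 0.28 + -1.9
= -0.83 + -1.9
= -2.73
Since z = -2.73 < 0, output = 0

0


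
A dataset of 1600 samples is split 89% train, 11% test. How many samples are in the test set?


Train samples = 1600 * 89% = 1424
Test samples = 1600 - 1424
= 176

176


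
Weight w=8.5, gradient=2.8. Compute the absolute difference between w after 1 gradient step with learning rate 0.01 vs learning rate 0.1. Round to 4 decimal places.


With lr=0.01: w_new = 8.5 - 0.01 * 2.8 = 8.472
With lr=0.1: w_new = 8.5 - 0.1 * 2.8 = 8.22
Absolute difference = |8.472 - 8.22|
= 0.2520

0.2520


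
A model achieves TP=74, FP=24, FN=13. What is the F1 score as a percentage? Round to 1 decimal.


Precision = TP / (TP + FP) = 74 / 98 = 0.7551
Recall = TP / (TP + FN) = 74 / 87 = 0.8506
F1 = 2 * P * R / (P + R)
= 2 * 0.7551 * 0.8506 / (0.7551 + 0.8506)
= 1.2845 / 1.6057
= 0.8
As percentage: 80.0%

80.0


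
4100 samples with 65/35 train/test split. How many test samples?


Train samples = 4100 * 65% = 2665
Test samples = 4100 - 2665
= 1435

1435


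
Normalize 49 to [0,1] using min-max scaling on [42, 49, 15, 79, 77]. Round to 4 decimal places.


Min = 15, Max = 79
Range = 79 - 15 = 64
Scaled = (x - min) / (max - min)
= (49 - 15) / 64
= 34 / 64
= 0.5313

0.5313


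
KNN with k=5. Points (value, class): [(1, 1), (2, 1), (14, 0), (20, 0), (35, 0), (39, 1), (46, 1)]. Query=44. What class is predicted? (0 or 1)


Distances from query 44:
Point 46 (class 1): distance = 2
Point 39 (class 1): distance = 5
Point 35 (class 0): distance = 9
Point 20 (class 0): distance = 24
Point 14 (class 0): distance = 30
K=5 nearest neighbors: classes = [1, 1, 0, 0, 0]
Votes for class 1: 2 / 5
Majority vote => class 0

0


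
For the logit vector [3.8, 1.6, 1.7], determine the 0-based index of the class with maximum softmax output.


Softmax is a monotonic transformation, so it preserves the argmax.
We need to find the index of the maximum logit.
Index 0: 3.8
Index 1: 1.6
Index 2: 1.7
Maximum logit = 3.8 at index 0

0


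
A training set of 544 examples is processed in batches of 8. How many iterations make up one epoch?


Iterations per epoch = dataset_size / batch_size
= 544 / 8
= 68

68


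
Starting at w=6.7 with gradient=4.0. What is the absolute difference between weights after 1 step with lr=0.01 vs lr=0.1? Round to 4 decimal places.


With lr=0.01: w_new = 6.7 - 0.01 * 4.0 = 6.66
With lr=0.1: w_new = 6.7 - 0.1 * 4.0 = 6.3
Absolute difference = |6.66 - 6.3|
= 0.3600

0.3600


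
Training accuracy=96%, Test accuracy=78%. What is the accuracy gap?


Gap = train_accuracy - test_accuracy
= 96 - 78
= 18%
This gap suggests the model is overfitting.

18


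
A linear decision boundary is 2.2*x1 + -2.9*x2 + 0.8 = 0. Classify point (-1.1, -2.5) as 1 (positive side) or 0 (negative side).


Compute 2.2 * -1.1 + -2.9 * -2.5 + 0.8
= -2.42 + 7.25 + 0.8
= 5.63
Since 5.63 >= 0, the point is on the positive side.

1


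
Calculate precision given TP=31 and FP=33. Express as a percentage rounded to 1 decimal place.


Precision = TP / (TP + FP) * 100
= 31 / (31 + 33)
= 31 / 64
= 0.4844
= 48.4%

48.4


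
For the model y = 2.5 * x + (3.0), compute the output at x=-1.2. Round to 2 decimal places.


y = 2.5 * -1.2 + (3.0)
= -3.0 + (3.0)
= 0.00

0.00


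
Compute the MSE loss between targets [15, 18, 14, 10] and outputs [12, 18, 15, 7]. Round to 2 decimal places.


Differences: [3, 0, -1, 3]
Squared errors: [9, 0, 1, 9]
Sum of squared errors = 19
MSE = 19 / 4 = 4.75

4.75


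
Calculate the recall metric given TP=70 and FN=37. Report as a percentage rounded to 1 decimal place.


Recall = TP / (TP + FN) * 100
= 70 / (70 + 37)
= 70 / 107
= 0.6542
= 65.4%

65.4


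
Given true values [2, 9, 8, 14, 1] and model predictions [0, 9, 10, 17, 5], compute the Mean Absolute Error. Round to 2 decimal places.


Absolute errors: [2, 0, 2, 3, 4]
Sum of absolute errors = 11
MAE = 11 / 5 = 2.20

2.20


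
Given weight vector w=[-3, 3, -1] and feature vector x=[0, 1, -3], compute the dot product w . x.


Element-wise products:
-3 * 0 = 0
3 * 1 = 3
-1 * -3 = 3
Sum = 0 + 3 + 3
= 6

6


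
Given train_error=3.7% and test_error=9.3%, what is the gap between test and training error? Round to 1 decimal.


Generalization gap = test_error - train_error
= 9.3 - 3.7
= 5.6%
A moderate gap.

5.6


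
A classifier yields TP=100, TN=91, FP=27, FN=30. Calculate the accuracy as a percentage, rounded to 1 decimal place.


Accuracy = (TP + TN) / (TP + TN + FP + FN) * 100
= (100 + 91) / (100 + 91 + 27 + 30)
= 191 / 248
= 0.7702
= 77.0%

77.0


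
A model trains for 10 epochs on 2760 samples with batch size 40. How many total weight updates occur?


Iterations per epoch = 2760 / 40 = 69
Total updates = iterations_per_epoch * epochs
= 69 * 10
= 690

690


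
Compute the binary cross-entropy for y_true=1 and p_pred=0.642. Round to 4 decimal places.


For y=1: Loss = -log(p)
= -log(0.642)
= -(-0.4432)
= 0.4432

0.4432


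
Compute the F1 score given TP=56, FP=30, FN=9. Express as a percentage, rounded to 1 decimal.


Precision = TP / (TP + FP) = 56 / 86 = 0.6512
Recall = TP / (TP + FN) = 56 / 65 = 0.8615
F1 = 2 * P * R / (P + R)
= 2 * 0.6512 * 0.8615 / (0.6512 + 0.8615)
= 1.122 / 1.5127
= 0.7417
As percentage: 74.2%

74.2


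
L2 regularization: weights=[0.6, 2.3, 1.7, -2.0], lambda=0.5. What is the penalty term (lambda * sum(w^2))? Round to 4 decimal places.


Squaring each weight:
0.6^2 = 0.36
2.3^2 = 5.29
1.7^2 = 2.89
(-2.0)^2 = 4.0
Sum of squares = 12.54
Penalty = 0.5 * 12.54 = 6.2700

6.2700


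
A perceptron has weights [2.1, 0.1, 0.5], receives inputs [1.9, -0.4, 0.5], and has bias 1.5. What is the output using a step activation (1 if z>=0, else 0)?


z = w . x + b
= 2.1*1.9 + 0.1*-0.4 + 0.5*0.5 + 1.5
= 3.99 + -0.04 + 0.25 + 1.5
= 4.2 + 1.5
= 5.7
Since z = 5.7 >= 0, output = 1

1


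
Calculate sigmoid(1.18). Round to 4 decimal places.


sigmoid(z) = 1 / (1 + exp(-z))
exp(-(1.18)) = exp(-1.18) = 0.3073
1 + 0.3073 = 1.3073
1 / 1.3073 = 0.7649

0.7649


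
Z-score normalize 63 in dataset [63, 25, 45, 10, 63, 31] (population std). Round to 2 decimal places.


Mean = (63 + 25 + 45 + 10 + 63 + 31) / 6 = 39.5
Variance = sum((x_i - mean)^2) / n = 381.25
Std = sqrt(381.25) = 19.5256
Z = (x - mean) / std
= (63 - 39.5) / 19.5256
= 23.5 / 19.5256
= 1.20

1.20


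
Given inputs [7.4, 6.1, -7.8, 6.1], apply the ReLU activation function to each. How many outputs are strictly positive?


ReLU(x) = max(0, x) for each element:
ReLU(7.4) = 7.4
ReLU(6.1) = 6.1
ReLU(-7.8) = 0
ReLU(6.1) = 6.1
Active neurons (>0): 3

3


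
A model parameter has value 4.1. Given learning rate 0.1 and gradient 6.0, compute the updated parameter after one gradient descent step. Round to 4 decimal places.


w_new = w_old - lr * gradient
= 4.1 - 0.1 * 6.0
= 4.1 - (0.6)
= 3.5000

3.5000


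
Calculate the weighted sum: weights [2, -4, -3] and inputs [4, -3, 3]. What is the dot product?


Element-wise products:
2 * 4 = 8
-4 * -3 = 12
-3 * 3 = -9
Sum = 8 + 12 + -9
= 11

11


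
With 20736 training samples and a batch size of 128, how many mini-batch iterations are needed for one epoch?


Iterations per epoch = dataset_size / batch_size
= 20736 / 128
= 162

162


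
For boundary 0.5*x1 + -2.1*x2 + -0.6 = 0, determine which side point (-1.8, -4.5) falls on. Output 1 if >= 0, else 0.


Compute 0.5 * -1.8 + -2.1 * -4.5 + -0.6
= -0.9 + 9.45 + -0.6
= 7.95
Since 7.95 >= 0, the point is on the positive side.

1


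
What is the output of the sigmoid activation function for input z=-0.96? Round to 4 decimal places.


sigmoid(z) = 1 / (1 + exp(-z))
exp(-(-0.96)) = exp(0.96) = 2.6117
1 + 2.6117 = 3.6117
1 / 3.6117 = 0.2769

0.2769


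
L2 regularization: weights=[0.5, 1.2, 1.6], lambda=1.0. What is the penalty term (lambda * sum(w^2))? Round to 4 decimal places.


Squaring each weight:
0.5^2 = 0.25
1.2^2 = 1.44
1.6^2 = 2.56
Sum of squares = 4.25
Penalty = 1.0 * 4.25 = 4.2500

4.2500


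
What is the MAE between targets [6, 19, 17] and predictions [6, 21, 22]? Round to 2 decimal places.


Absolute errors: [0, 2, 5]
Sum of absolute errors = 7
MAE = 7 / 3 = 2.33

2.33


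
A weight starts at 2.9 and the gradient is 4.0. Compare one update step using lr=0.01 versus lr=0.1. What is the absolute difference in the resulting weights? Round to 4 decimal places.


With lr=0.01: w_new = 2.9 - 0.01 * 4.0 = 2.86
With lr=0.1: w_new = 2.9 - 0.1 * 4.0 = 2.5
Absolute difference = |2.86 - 2.5|
= 0.3600

0.3600


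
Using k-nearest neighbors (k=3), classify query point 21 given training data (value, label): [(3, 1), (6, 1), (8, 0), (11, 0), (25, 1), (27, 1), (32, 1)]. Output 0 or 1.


Distances from query 21:
Point 25 (class 1): distance = 4
Point 27 (class 1): distance = 6
Point 11 (class 0): distance = 10
K=3 nearest neighbors: classes = [1, 1, 0]
Votes for class 1: 2 / 3
Majority vote => class 1

1


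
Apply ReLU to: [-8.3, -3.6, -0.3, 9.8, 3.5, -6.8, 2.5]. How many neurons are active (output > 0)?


ReLU(x) = max(0, x) for each element:
ReLU(-8.3) = 0
ReLU(-3.6) = 0
ReLU(-0.3) = 0
ReLU(9.8) = 9.8
ReLU(3.5) = 3.5
ReLU(-6.8) = 0
ReLU(2.5) = 2.5
Active neurons (>0): 3

3


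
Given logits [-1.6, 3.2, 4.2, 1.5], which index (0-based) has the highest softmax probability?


Softmax is a monotonic transformation, so it preserves the argmax.
We need to find the index of the maximum logit.
Index 0: -1.6
Index 1: 3.2
Index 2: 4.2
Index 3: 1.5
Maximum logit = 4.2 at index 2

2


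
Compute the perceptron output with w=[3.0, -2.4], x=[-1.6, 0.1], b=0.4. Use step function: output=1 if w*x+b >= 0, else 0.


z = w . x + b
= 3.0*-1.6 + -2.4*0.1 + 0.4
= -4.8 + -0.24 + 0.4
= -5.04 + 0.4
= -4.64
Since z = -4.64 < 0, output = 0

0


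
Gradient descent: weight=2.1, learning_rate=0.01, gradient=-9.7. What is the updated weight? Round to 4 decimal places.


w_new = w_old - lr * gradient
= 2.1 - 0.01 * -9.7
= 2.1 - (-0.097)
= 2.1970

2.1970


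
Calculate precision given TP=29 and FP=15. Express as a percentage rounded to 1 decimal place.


Precision = TP / (TP + FP) * 100
= 29 / (29 + 15)
= 29 / 44
= 0.6591
= 65.9%

65.9


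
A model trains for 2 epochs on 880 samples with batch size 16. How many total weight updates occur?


Iterations per epoch = 880 / 16 = 55
Total updates = iterations_per_epoch * epochs
= 55 * 2
= 110

110


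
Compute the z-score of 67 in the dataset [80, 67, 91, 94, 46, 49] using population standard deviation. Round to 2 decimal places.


Mean = (80 + 67 + 91 + 94 + 46 + 49) / 6 = 71.1667
Variance = sum((x_i - mean)^2) / n = 355.8056
Std = sqrt(355.8056) = 18.8628
Z = (x - mean) / std
= (67 - 71.1667) / 18.8628
= -4.1667 / 18.8628
= -0.22

-0.22


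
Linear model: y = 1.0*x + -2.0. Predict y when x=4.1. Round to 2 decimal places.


y = 1.0 * 4.1 + (-2.0)
= 4.1 + (-2.0)
= 2.10

2.10


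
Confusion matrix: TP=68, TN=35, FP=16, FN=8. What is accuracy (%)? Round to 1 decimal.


Accuracy = (TP + TN) / (TP + TN + FP + FN) * 100
= (68 + 35) / (68 + 35 + 16 + 8)
= 103 / 127
= 0.811
= 81.1%

81.1
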